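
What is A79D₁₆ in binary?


Each hex digit → 4 binary bits:
  A = 1010
  7 = 0111
  9 = 1001
  D = 1101
Concatenate: 1010 0111 1001 1101
= 1010011110011101


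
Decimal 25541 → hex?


Divide by 16 repeatedly:
25541 ÷ 16 = 1596 remainder 5 (5)
1596 ÷ 16 = 99 remainder 12 (C)
99 ÷ 16 = 6 remainder 3 (3)
6 ÷ 16 = 0 remainder 6 (6)
Reading remainders bottom-up:
= 0x63C5


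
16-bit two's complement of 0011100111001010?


Original: 0011100111001010
Step 1 - Invert all bits: 1100011000110101
Step 2 - Add 1: 1100011000110101 + 1
= 1100011000110110 (represents -14794)


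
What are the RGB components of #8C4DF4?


Hex: #8C4DF4
R = 8C₁₆ = 140
G = 4D₁₆ = 77
B = F4₁₆ = 244
= RGB(140, 77, 244)


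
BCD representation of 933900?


Each digit → 4-bit binary:
  9 → 1001
  3 → 0011
  3 → 0011
  9 → 1001
  0 → 0000
  0 → 0000
= 1001 0011 0011 1001 0000 0000


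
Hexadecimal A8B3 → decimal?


Positional values:
Position 0: 3 × 16^0 = 3 × 1 = 3
Position 1: B × 16^1 = 11 × 16 = 176
Position 2: 8 × 16^2 = 8 × 256 = 2048
Position 3: A × 16^3 = 10 × 4096 = 40960
Sum = 3 + 176 + 2048 + 40960
= 43187


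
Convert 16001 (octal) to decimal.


Positional values:
Position 0: 1 × 8^0 = 1
Position 1: 0 × 8^1 = 0
Position 2: 0 × 8^2 = 0
Position 3: 6 × 8^3 = 3072
Position 4: 1 × 8^4 = 4096
Sum = 1 + 0 + 0 + 3072 + 4096
= 7169


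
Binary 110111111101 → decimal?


Positional values:
Bit 0: 1 × 2^0 = 1
Bit 2: 1 × 2^2 = 4
Bit 3: 1 × 2^3 = 8
Bit 4: 1 × 2^4 = 16
Bit 5: 1 × 2^5 = 32
Bit 6: 1 × 2^6 = 64
Bit 7: 1 × 2^7 = 128
Bit 8: 1 × 2^8 = 256
Bit 10: 1 × 2^10 = 1024
Bit 11: 1 × 2^11 = 2048
Sum = 1 + 4 + 8 + 16 + 32 + 64 + 128 + 256 + 1024 + 2048
= 3581


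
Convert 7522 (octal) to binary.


Each octal digit → 3 binary bits:
  7 = 111
  5 = 101
  2 = 010
  2 = 010
Concatenate: 111 101 010 010
= 111101010010


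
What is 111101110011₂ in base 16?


Group into 4-bit nibbles: 111101110011
  1111 = F
  0111 = 7
  0011 = 3
= 0xF73


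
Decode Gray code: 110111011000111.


Gray code: 110111011000111
MSB stays the same: 1
Each subsequent bit = prev_binary XOR current_gray:
  B[1] = 1 XOR 1 = 0
  B[2] = 0 XOR 0 = 0
  B[3] = 0 XOR 1 = 1
  B[4] = 1 XOR 1 = 0
  B[5] = 0 XOR 1 = 1
  B[6] = 1 XOR 0 = 1
  B[7] = 1 XOR 1 = 0
  B[8] = 0 XOR 1 = 1
  B[9] = 1 XOR 0 = 1
  B[10] = 1 XOR 0 = 1
  B[11] = 1 XOR 0 = 1
  B[12] = 1 XOR 1 = 0
  B[13] = 0 XOR 1 = 1
  B[14] = 1 XOR 1 = 0
= 100101101111010 (19322 decimal)


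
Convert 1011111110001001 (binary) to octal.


Group into 3-bit groups: 001011111110001001
  001 = 1
  011 = 3
  111 = 7
  110 = 6
  001 = 1
  001 = 1
= 0o137611


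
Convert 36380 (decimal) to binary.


Divide by 2 repeatedly:
36380 ÷ 2 = 18190 remainder 0
18190 ÷ 2 = 9095 remainder 0
9095 ÷ 2 = 4547 remainder 1
4547 ÷ 2 = 2273 remainder 1
2273 ÷ 2 = 1136 remainder 1
1136 ÷ 2 = 568 remainder 0
568 ÷ 2 = 284 remainder 0
284 ÷ 2 = 142 remainder 0
142 ÷ 2 = 71 remainder 0
71 ÷ 2 = 35 remainder 1
35 ÷ 2 = 17 remainder 1
17 ÷ 2 = 8 remainder 1
8 ÷ 2 = 4 remainder 0
4 ÷ 2 = 2 remainder 0
2 ÷ 2 = 1 remainder 0
1 ÷ 2 = 0 remainder 1
Reading remainders bottom-up:
= 1000111000011100


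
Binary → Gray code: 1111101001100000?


Binary: 1111101001100000
Gray code: G = B XOR (B >> 1)
B >> 1 = 0111110100110000
1111101001100000 XOR 0111110100110000:
  1 XOR 0 = 1
  1 XOR 1 = 0
  1 XOR 1 = 0
  1 XOR 1 = 0
  1 XOR 1 = 0
  0 XOR 1 = 1
  1 XOR 0 = 1
  0 XOR 1 = 1
  0 XOR 0 = 0
  1 XOR 0 = 1
  1 XOR 1 = 0
  0 XOR 1 = 1
  0 XOR 0 = 0
  0 XOR 0 = 0
  0 XOR 0 = 0
  0 XOR 0 = 0
= 1000011101010000


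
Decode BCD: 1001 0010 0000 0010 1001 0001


Each 4-bit group → digit:
  1001 → 9
  0010 → 2
  0000 → 0
  0010 → 2
  1001 → 9
  0001 → 1
= 920291


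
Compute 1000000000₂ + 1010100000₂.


Align and add column by column (LSB to MSB, carry propagating):
  01000000000
+ 01010100000
  -----------
  col 0: 0 + 0 + 0 (carry in) = 0 → bit 0, carry out 0
  col 1: 0 + 0 + 0 (carry in) = 0 → bit 0, carry out 0
  col 2: 0 + 0 + 0 (carry in) = 0 → bit 0, carry out 0
  col 3: 0 + 0 + 0 (carry in) = 0 → bit 0, carry out 0
  col 4: 0 + 0 + 0 (carry in) = 0 → bit 0, carry out 0
  col 5: 0 + 1 + 0 (carry in) = 1 → bit 1, carry out 0
  col 6: 0 + 0 + 0 (carry in) = 0 → bit 0, carry out 0
  col 7: 0 + 1 + 0 (carry in) = 1 → bit 1, carry out 0
  col 8: 0 + 0 + 0 (carry in) = 0 → bit 0, carry out 0
  col 9: 1 + 1 + 0 (carry in) = 2 → bit 0, carry out 1
  col 10: 0 + 0 + 1 (carry in) = 1 → bit 1, carry out 0
Reading bits MSB→LSB: 10010100000
Strip leading zeros: 10010100000
= 10010100000


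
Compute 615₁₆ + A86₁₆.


Align and add column by column (LSB to MSB, each column mod 16 with carry):
  0615
+ 0A86
  ----
  col 0: 5(5) + 6(6) + 0 (carry in) = 11 → B(11), carry out 0
  col 1: 1(1) + 8(8) + 0 (carry in) = 9 → 9(9), carry out 0
  col 2: 6(6) + A(10) + 0 (carry in) = 16 → 0(0), carry out 1
  col 3: 0(0) + 0(0) + 1 (carry in) = 1 → 1(1), carry out 0
Reading digits MSB→LSB: 109B
Strip leading zeros: 109B
= 0x109B


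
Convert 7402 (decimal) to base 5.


Divide by 5 repeatedly:
7402 ÷ 5 = 1480 remainder 2
1480 ÷ 5 = 296 remainder 0
296 ÷ 5 = 59 remainder 1
59 ÷ 5 = 11 remainder 4
11 ÷ 5 = 2 remainder 1
2 ÷ 5 = 0 remainder 2
Reading remainders bottom-up:
= 214102


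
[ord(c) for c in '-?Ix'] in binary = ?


String: '-?Ix'  (4 characters)
Per-character ASCII lookup:
  '-': special character: '-' = 45 → 101101
  '?': special character: '?' = 63 → 111111
  'I': uppercase starts at 65: 'I' = 65 + 8 = 73 → 1001001
  'x': lowercase starts at 97: 'x' = 97 + 23 = 120 → 1111000
= 101101 111111 1001001 1111000


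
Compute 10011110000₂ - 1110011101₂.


Align and subtract column by column (LSB to MSB, borrowing when needed):
  10011110000
- 01110011101
  -----------
  col 0: (0 - 0 borrow-in) - 1 → borrow from next column: (0+2) - 1 = 1, borrow out 1
  col 1: (0 - 1 borrow-in) - 0 → borrow from next column: (-1+2) - 0 = 1, borrow out 1
  col 2: (0 - 1 borrow-in) - 1 → borrow from next column: (-1+2) - 1 = 0, borrow out 1
  col 3: (0 - 1 borrow-in) - 1 → borrow from next column: (-1+2) - 1 = 0, borrow out 1
  col 4: (1 - 1 borrow-in) - 1 → borrow from next column: (0+2) - 1 = 1, borrow out 1
  col 5: (1 - 1 borrow-in) - 0 → 0 - 0 = 0, borrow out 0
  col 6: (1 - 0 borrow-in) - 0 → 1 - 0 = 1, borrow out 0
  col 7: (1 - 0 borrow-in) - 1 → 1 - 1 = 0, borrow out 0
  col 8: (0 - 0 borrow-in) - 1 → borrow from next column: (0+2) - 1 = 1, borrow out 1
  col 9: (0 - 1 borrow-in) - 1 → borrow from next column: (-1+2) - 1 = 0, borrow out 1
  col 10: (1 - 1 borrow-in) - 0 → 0 - 0 = 0, borrow out 0
Reading bits MSB→LSB: 00101010011
Strip leading zeros: 101010011
= 101010011


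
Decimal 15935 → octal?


Divide by 8 repeatedly:
15935 ÷ 8 = 1991 remainder 7
1991 ÷ 8 = 248 remainder 7
248 ÷ 8 = 31 remainder 0
31 ÷ 8 = 3 remainder 7
3 ÷ 8 = 0 remainder 3
Reading remainders bottom-up:
= 0o37077


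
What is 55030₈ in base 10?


Positional values:
Position 0: 0 × 8^0 = 0
Position 1: 3 × 8^1 = 24
Position 2: 0 × 8^2 = 0
Position 3: 5 × 8^3 = 2560
Position 4: 5 × 8^4 = 20480
Sum = 0 + 24 + 0 + 2560 + 20480
= 23064


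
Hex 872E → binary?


Each hex digit → 4 binary bits:
  8 = 1000
  7 = 0111
  2 = 0010
  E = 1110
Concatenate: 1000 0111 0010 1110
= 1000011100101110


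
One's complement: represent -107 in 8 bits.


Original: 01101011
Invert all bits:
  bit 0: 0 → 1
  bit 1: 1 → 0
  bit 2: 1 → 0
  bit 3: 0 → 1
  bit 4: 1 → 0
  bit 5: 0 → 1
  bit 6: 1 → 0
  bit 7: 1 → 0
= 10010100


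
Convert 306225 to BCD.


Each digit → 4-bit binary:
  3 → 0011
  0 → 0000
  6 → 0110
  2 → 0010
  2 → 0010
  5 → 0101
= 0011 0000 0110 0010 0010 0101


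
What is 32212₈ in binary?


Each octal digit → 3 binary bits:
  3 = 011
  2 = 010
  2 = 010
  1 = 001
  2 = 010
Concatenate: 011 010 010 001 010
= 011010010001010


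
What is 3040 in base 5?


Divide by 5 repeatedly:
3040 ÷ 5 = 608 remainder 0
608 ÷ 5 = 121 remainder 3
121 ÷ 5 = 24 remainder 1
24 ÷ 5 = 4 remainder 4
4 ÷ 5 = 0 remainder 4
Reading remainders bottom-up:
= 44130


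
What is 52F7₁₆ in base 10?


Positional values:
Position 0: 7 × 16^0 = 7 × 1 = 7
Position 1: F × 16^1 = 15 × 16 = 240
Position 2: 2 × 16^2 = 2 × 256 = 512
Position 3: 5 × 16^3 = 5 × 4096 = 20480
Sum = 7 + 240 + 512 + 20480
= 21239


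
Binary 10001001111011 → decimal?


Positional values:
Bit 0: 1 × 2^0 = 1
Bit 1: 1 × 2^1 = 2
Bit 3: 1 × 2^3 = 8
Bit 4: 1 × 2^4 = 16
Bit 5: 1 × 2^5 = 32
Bit 6: 1 × 2^6 = 64
Bit 9: 1 × 2^9 = 512
Bit 13: 1 × 2^13 = 8192
Sum = 1 + 2 + 8 + 16 + 32 + 64 + 512 + 8192
= 8827


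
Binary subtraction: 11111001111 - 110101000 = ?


Align and subtract column by column (LSB to MSB, borrowing when needed):
  11111001111
- 00110101000
  -----------
  col 0: (1 - 0 borrow-in) - 0 → 1 - 0 = 1, borrow out 0
  col 1: (1 - 0 borrow-in) - 0 → 1 - 0 = 1, borrow out 0
  col 2: (1 - 0 borrow-in) - 0 → 1 - 0 = 1, borrow out 0
  col 3: (1 - 0 borrow-in) - 1 → 1 - 1 = 0, borrow out 0
  col 4: (0 - 0 borrow-in) - 0 → 0 - 0 = 0, borrow out 0
  col 5: (0 - 0 borrow-in) - 1 → borrow from next column: (0+2) - 1 = 1, borrow out 1
  col 6: (1 - 1 borrow-in) - 0 → 0 - 0 = 0, borrow out 0
  col 7: (1 - 0 borrow-in) - 1 → 1 - 1 = 0, borrow out 0
  col 8: (1 - 0 borrow-in) - 1 → 1 - 1 = 0, borrow out 0
  col 9: (1 - 0 borrow-in) - 0 → 1 - 0 = 1, borrow out 0
  col 10: (1 - 0 borrow-in) - 0 → 1 - 0 = 1, borrow out 0
Reading bits MSB→LSB: 11000100111
Strip leading zeros: 11000100111
= 11000100111


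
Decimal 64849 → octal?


Divide by 8 repeatedly:
64849 ÷ 8 = 8106 remainder 1
8106 ÷ 8 = 1013 remainder 2
1013 ÷ 8 = 126 remainder 5
126 ÷ 8 = 15 remainder 6
15 ÷ 8 = 1 remainder 7
1 ÷ 8 = 0 remainder 1
Reading remainders bottom-up:
= 0o176521


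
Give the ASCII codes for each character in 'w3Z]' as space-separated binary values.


String: 'w3Z]'  (4 characters)
Per-character ASCII lookup:
  'w': lowercase starts at 97: 'w' = 97 + 22 = 119 → 1110111
  '3': digits start at 48: '3' = 48 + 3 = 51 → 110011
  'Z': uppercase starts at 65: 'Z' = 65 + 25 = 90 → 1011010
  ']': special character: ']' = 93 → 1011101
= 1110111 110011 1011010 1011101


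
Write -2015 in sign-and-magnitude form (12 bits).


Sign bit: 1 (negative)
Magnitude: 2015 = 11111011111
= 111111011111


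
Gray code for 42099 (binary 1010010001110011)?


Binary: 1010010001110011
Gray code: G = B XOR (B >> 1)
B >> 1 = 0101001000111001
1010010001110011 XOR 0101001000111001:
  1 XOR 0 = 1
  0 XOR 1 = 1
  1 XOR 0 = 1
  0 XOR 1 = 1
  0 XOR 0 = 0
  1 XOR 0 = 1
  0 XOR 1 = 1
  0 XOR 0 = 0
  0 XOR 0 = 0
  1 XOR 0 = 1
  1 XOR 1 = 0
  1 XOR 1 = 0
  0 XOR 1 = 1
  0 XOR 0 = 0
  1 XOR 0 = 1
  1 XOR 1 = 0
= 1111011001001010


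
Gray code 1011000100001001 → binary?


Gray code: 1011000100001001
MSB stays the same: 1
Each subsequent bit = prev_binary XOR current_gray:
  B[1] = 1 XOR 0 = 1
  B[2] = 1 XOR 1 = 0
  B[3] = 0 XOR 1 = 1
  B[4] = 1 XOR 0 = 1
  B[5] = 1 XOR 0 = 1
  B[6] = 1 XOR 0 = 1
  B[7] = 1 XOR 1 = 0
  B[8] = 0 XOR 0 = 0
  B[9] = 0 XOR 0 = 0
  B[10] = 0 XOR 0 = 0
  B[11] = 0 XOR 0 = 0
  B[12] = 0 XOR 1 = 1
  B[13] = 1 XOR 0 = 1
  B[14] = 1 XOR 0 = 1
  B[15] = 1 XOR 1 = 0
= 1101111000001110 (56846 decimal)


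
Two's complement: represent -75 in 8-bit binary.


Original: 01001011
Step 1 - Invert all bits: 10110100
Step 2 - Add 1: 10110100 + 1
= 10110101 (represents -75)


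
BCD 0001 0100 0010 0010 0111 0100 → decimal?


Each 4-bit group → digit:
  0001 → 1
  0100 → 4
  0010 → 2
  0010 → 2
  0111 → 7
  0100 → 4
= 142274


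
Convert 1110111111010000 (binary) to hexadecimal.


Group into 4-bit nibbles: 1110111111010000
  1110 = E
  1111 = F
  1101 = D
  0000 = 0
= 0xEFD0


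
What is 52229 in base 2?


Divide by 2 repeatedly:
52229 ÷ 2 = 26114 remainder 1
26114 ÷ 2 = 13057 remainder 0
13057 ÷ 2 = 6528 remainder 1
6528 ÷ 2 = 3264 remainder 0
3264 ÷ 2 = 1632 remainder 0
1632 ÷ 2 = 816 remainder 0
816 ÷ 2 = 408 remainder 0
408 ÷ 2 = 204 remainder 0
204 ÷ 2 = 102 remainder 0
102 ÷ 2 = 51 remainder 0
51 ÷ 2 = 25 remainder 1
25 ÷ 2 = 12 remainder 1
12 ÷ 2 = 6 remainder 0
6 ÷ 2 = 3 remainder 0
3 ÷ 2 = 1 remainder 1
1 ÷ 2 = 0 remainder 1
Reading remainders bottom-up:
= 1100110000000101


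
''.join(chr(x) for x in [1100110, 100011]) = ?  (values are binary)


Codes (binary): 1100110 100011
Per-code ASCII lookup:
  1100110 = 102  (range 97-122: lowercase, 102 - 97 = 5) → 'f'
  100011 = 35  (special character) → '#'
= 'f#'


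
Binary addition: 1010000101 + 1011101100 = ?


Align and add column by column (LSB to MSB, carry propagating):
  01010000101
+ 01011101100
  -----------
  col 0: 1 + 0 + 0 (carry in) = 1 → bit 1, carry out 0
  col 1: 0 + 0 + 0 (carry in) = 0 → bit 0, carry out 0
  col 2: 1 + 1 + 0 (carry in) = 2 → bit 0, carry out 1
  col 3: 0 + 1 + 1 (carry in) = 2 → bit 0, carry out 1
  col 4: 0 + 0 + 1 (carry in) = 1 → bit 1, carry out 0
  col 5: 0 + 1 + 0 (carry in) = 1 → bit 1, carry out 0
  col 6: 0 + 1 + 0 (carry in) = 1 → bit 1, carry out 0
  col 7: 1 + 1 + 0 (carry in) = 2 → bit 0, carry out 1
  col 8: 0 + 0 + 1 (carry in) = 1 → bit 1, carry out 0
  col 9: 1 + 1 + 0 (carry in) = 2 → bit 0, carry out 1
  col 10: 0 + 0 + 1 (carry in) = 1 → bit 1, carry out 0
Reading bits MSB→LSB: 10101110001
Strip leading zeros: 10101110001
= 10101110001


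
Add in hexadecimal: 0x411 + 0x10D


Align and add column by column (LSB to MSB, each column mod 16 with carry):
  0411
+ 010D
  ----
  col 0: 1(1) + D(13) + 0 (carry in) = 14 → E(14), carry out 0
  col 1: 1(1) + 0(0) + 0 (carry in) = 1 → 1(1), carry out 0
  col 2: 4(4) + 1(1) + 0 (carry in) = 5 → 5(5), carry out 0
  col 3: 0(0) + 0(0) + 0 (carry in) = 0 → 0(0), carry out 0
Reading digits MSB→LSB: 051E
Strip leading zeros: 51E
= 0x51E


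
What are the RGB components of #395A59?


Hex: #395A59
R = 39₁₆ = 57
G = 5A₁₆ = 90
B = 59₁₆ = 89
= RGB(57, 90, 89)


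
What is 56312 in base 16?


Divide by 16 repeatedly:
56312 ÷ 16 = 3519 remainder 8 (8)
3519 ÷ 16 = 219 remainder 15 (F)
219 ÷ 16 = 13 remainder 11 (B)
13 ÷ 16 = 0 remainder 13 (D)
Reading remainders bottom-up:
= 0xDBF8


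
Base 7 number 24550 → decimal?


Positional values (base 7):
  0 × 7^0 = 0 × 1 = 0
  5 × 7^1 = 5 × 7 = 35
  5 × 7^2 = 5 × 49 = 245
  4 × 7^3 = 4 × 343 = 1372
  2 × 7^4 = 2 × 2401 = 4802
Sum = 0 + 35 + 245 + 1372 + 4802
= 6454


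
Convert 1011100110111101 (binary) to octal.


Group into 3-bit groups: 001011100110111101
  001 = 1
  011 = 3
  100 = 4
  110 = 6
  111 = 7
  101 = 5
= 0o134675


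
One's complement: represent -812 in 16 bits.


Original: 0000001100101100
Invert all bits:
  bit 0: 0 → 1
  bit 1: 0 → 1
  bit 2: 0 → 1
  bit 3: 0 → 1
  bit 4: 0 → 1
  bit 5: 0 → 1
  bit 6: 1 → 0
  bit 7: 1 → 0
  bit 8: 0 → 1
  bit 9: 0 → 1
  bit 10: 1 → 0
  bit 11: 0 → 1
  bit 12: 1 → 0
  bit 13: 1 → 0
  bit 14: 0 → 1
  bit 15: 0 → 1
= 1111110011010011


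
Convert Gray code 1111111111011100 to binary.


Gray code: 1111111111011100
MSB stays the same: 1
Each subsequent bit = prev_binary XOR current_gray:
  B[1] = 1 XOR 1 = 0
  B[2] = 0 XOR 1 = 1
  B[3] = 1 XOR 1 = 0
  B[4] = 0 XOR 1 = 1
  B[5] = 1 XOR 1 = 0
  B[6] = 0 XOR 1 = 1
  B[7] = 1 XOR 1 = 0
  B[8] = 0 XOR 1 = 1
  B[9] = 1 XOR 1 = 0
  B[10] = 0 XOR 0 = 0
  B[11] = 0 XOR 1 = 1
  B[12] = 1 XOR 1 = 0
  B[13] = 0 XOR 1 = 1
  B[14] = 1 XOR 0 = 1
  B[15] = 1 XOR 0 = 1
= 1010101010010111 (43671 decimal)


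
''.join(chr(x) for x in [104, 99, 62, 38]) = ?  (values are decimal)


Codes (decimal): 104 99 62 38
Per-code ASCII lookup:
  104  (range 97-122: lowercase, 104 - 97 = 7) → 'h'
  99  (range 97-122: lowercase, 99 - 97 = 2) → 'c'
  62  (special character) → '>'
  38  (special character) → '&'
= 'hc>&'


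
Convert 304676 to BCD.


Each digit → 4-bit binary:
  3 → 0011
  0 → 0000
  4 → 0100
  6 → 0110
  7 → 0111
  6 → 0110
= 0011 0000 0100 0110 0111 0110


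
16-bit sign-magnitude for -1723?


Sign bit: 1 (negative)
Magnitude: 1723 = 000011010111011
= 1000011010111011


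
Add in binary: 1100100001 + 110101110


Align and add column by column (LSB to MSB, carry propagating):
  01100100001
+ 00110101110
  -----------
  col 0: 1 + 0 + 0 (carry in) = 1 → bit 1, carry out 0
  col 1: 0 + 1 + 0 (carry in) = 1 → bit 1, carry out 0
  col 2: 0 + 1 + 0 (carry in) = 1 → bit 1, carry out 0
  col 3: 0 + 1 + 0 (carry in) = 1 → bit 1, carry out 0
  col 4: 0 + 0 + 0 (carry in) = 0 → bit 0, carry out 0
  col 5: 1 + 1 + 0 (carry in) = 2 → bit 0, carry out 1
  col 6: 0 + 0 + 1 (carry in) = 1 → bit 1, carry out 0
  col 7: 0 + 1 + 0 (carry in) = 1 → bit 1, carry out 0
  col 8: 1 + 1 + 0 (carry in) = 2 → bit 0, carry out 1
  col 9: 1 + 0 + 1 (carry in) = 2 → bit 0, carry out 1
  col 10: 0 + 0 + 1 (carry in) = 1 → bit 1, carry out 0
Reading bits MSB→LSB: 10011001111
Strip leading zeros: 10011001111
= 10011001111


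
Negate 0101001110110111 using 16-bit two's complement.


Original: 0101001110110111
Step 1 - Invert all bits: 1010110001001000
Step 2 - Add 1: 1010110001001000 + 1
= 1010110001001001 (represents -21431)


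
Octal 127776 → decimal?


Positional values:
Position 0: 6 × 8^0 = 6
Position 1: 7 × 8^1 = 56
Position 2: 7 × 8^2 = 448
Position 3: 7 × 8^3 = 3584
Position 4: 2 × 8^4 = 8192
Position 5: 1 × 8^5 = 32768
Sum = 6 + 56 + 448 + 3584 + 8192 + 32768
= 45054


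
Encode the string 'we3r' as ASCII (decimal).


String: 'we3r'  (4 characters)
Per-character ASCII lookup:
  'w': lowercase starts at 97: 'w' = 97 + 22 = 119
  'e': lowercase starts at 97: 'e' = 97 + 4 = 101
  '3': digits start at 48: '3' = 48 + 3 = 51
  'r': lowercase starts at 97: 'r' = 97 + 17 = 114
= 119 101 51 114


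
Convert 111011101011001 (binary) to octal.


Group into 3-bit groups: 111011101011001
  111 = 7
  011 = 3
  101 = 5
  011 = 3
  001 = 1
= 0o73531


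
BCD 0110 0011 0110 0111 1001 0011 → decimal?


Each 4-bit group → digit:
  0110 → 6
  0011 → 3
  0110 → 6
  0111 → 7
  1001 → 9
  0011 → 3
= 636793


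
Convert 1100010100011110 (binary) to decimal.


Positional values:
Bit 1: 1 × 2^1 = 2
Bit 2: 1 × 2^2 = 4
Bit 3: 1 × 2^3 = 8
Bit 4: 1 × 2^4 = 16
Bit 8: 1 × 2^8 = 256
Bit 10: 1 × 2^10 = 1024
Bit 14: 1 × 2^14 = 16384
Bit 15: 1 × 2^15 = 32768
Sum = 2 + 4 + 8 + 16 + 256 + 1024 + 16384 + 32768
= 50462


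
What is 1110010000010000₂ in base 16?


Group into 4-bit nibbles: 1110010000010000
  1110 = E
  0100 = 4
  0001 = 1
  0000 = 0
= 0xE410


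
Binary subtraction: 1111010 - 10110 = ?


Align and subtract column by column (LSB to MSB, borrowing when needed):
  1111010
- 0010110
  -------
  col 0: (0 - 0 borrow-in) - 0 → 0 - 0 = 0, borrow out 0
  col 1: (1 - 0 borrow-in) - 1 → 1 - 1 = 0, borrow out 0
  col 2: (0 - 0 borrow-in) - 1 → borrow from next column: (0+2) - 1 = 1, borrow out 1
  col 3: (1 - 1 borrow-in) - 0 → 0 - 0 = 0, borrow out 0
  col 4: (1 - 0 borrow-in) - 1 → 1 - 1 = 0, borrow out 0
  col 5: (1 - 0 borrow-in) - 0 → 1 - 0 = 1, borrow out 0
  col 6: (1 - 0 borrow-in) - 0 → 1 - 0 = 1, borrow out 0
Reading bits MSB→LSB: 1100100
Strip leading zeros: 1100100
= 1100100


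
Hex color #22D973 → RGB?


Hex: #22D973
R = 22₁₆ = 34
G = D9₁₆ = 217
B = 73₁₆ = 115
= RGB(34, 217, 115)


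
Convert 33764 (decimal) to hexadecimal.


Divide by 16 repeatedly:
33764 ÷ 16 = 2110 remainder 4 (4)
2110 ÷ 16 = 131 remainder 14 (E)
131 ÷ 16 = 8 remainder 3 (3)
8 ÷ 16 = 0 remainder 8 (8)
Reading remainders bottom-up:
= 0x83E4


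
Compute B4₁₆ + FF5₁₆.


Align and add column by column (LSB to MSB, each column mod 16 with carry):
  00B4
+ 0FF5
  ----
  col 0: 4(4) + 5(5) + 0 (carry in) = 9 → 9(9), carry out 0
  col 1: B(11) + F(15) + 0 (carry in) = 26 → A(10), carry out 1
  col 2: 0(0) + F(15) + 1 (carry in) = 16 → 0(0), carry out 1
  col 3: 0(0) + 0(0) + 1 (carry in) = 1 → 1(1), carry out 0
Reading digits MSB→LSB: 10A9
Strip leading zeros: 10A9
= 0x10A9


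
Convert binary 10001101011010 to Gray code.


Binary: 10001101011010
Gray code: G = B XOR (B >> 1)
B >> 1 = 01000110101101
10001101011010 XOR 01000110101101:
  1 XOR 0 = 1
  0 XOR 1 = 1
  0 XOR 0 = 0
  0 XOR 0 = 0
  1 XOR 0 = 1
  1 XOR 1 = 0
  0 XOR 1 = 1
  1 XOR 0 = 1
  0 XOR 1 = 1
  1 XOR 0 = 1
  1 XOR 1 = 0
  0 XOR 1 = 1
  1 XOR 0 = 1
  0 XOR 1 = 1
= 11001011110111


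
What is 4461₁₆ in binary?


Each hex digit → 4 binary bits:
  4 = 0100
  4 = 0100
  6 = 0110
  1 = 0001
Concatenate: 0100 0100 0110 0001
= 0100010001100001


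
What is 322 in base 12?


Divide by 12 repeatedly:
322 ÷ 12 = 26 remainder 10
26 ÷ 12 = 2 remainder 2
2 ÷ 12 = 0 remainder 2
Reading remainders bottom-up:
= 22A


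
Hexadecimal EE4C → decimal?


Positional values:
Position 0: C × 16^0 = 12 × 1 = 12
Position 1: 4 × 16^1 = 4 × 16 = 64
Position 2: E × 16^2 = 14 × 256 = 3584
Position 3: E × 16^3 = 14 × 4096 = 57344
Sum = 12 + 64 + 3584 + 57344
= 61004


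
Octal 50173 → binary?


Each octal digit → 3 binary bits:
  5 = 101
  0 = 000
  1 = 001
  7 = 111
  3 = 011
Concatenate: 101 000 001 111 011
= 101000001111011


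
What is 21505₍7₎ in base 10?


Positional values (base 7):
  5 × 7^0 = 5 × 1 = 5
  0 × 7^1 = 0 × 7 = 0
  5 × 7^2 = 5 × 49 = 245
  1 × 7^3 = 1 × 343 = 343
  2 × 7^4 = 2 × 2401 = 4802
Sum = 5 + 0 + 245 + 343 + 4802
= 5395


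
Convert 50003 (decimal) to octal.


Divide by 8 repeatedly:
50003 ÷ 8 = 6250 remainder 3
6250 ÷ 8 = 781 remainder 2
781 ÷ 8 = 97 remainder 5
97 ÷ 8 = 12 remainder 1
12 ÷ 8 = 1 remainder 4
1 ÷ 8 = 0 remainder 1
Reading remainders bottom-up:
= 0o141523


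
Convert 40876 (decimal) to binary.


Divide by 2 repeatedly:
40876 ÷ 2 = 20438 remainder 0
20438 ÷ 2 = 10219 remainder 0
10219 ÷ 2 = 5109 remainder 1
5109 ÷ 2 = 2554 remainder 1
2554 ÷ 2 = 1277 remainder 0
1277 ÷ 2 = 638 remainder 1
638 ÷ 2 = 319 remainder 0
319 ÷ 2 = 159 remainder 1
159 ÷ 2 = 79 remainder 1
79 ÷ 2 = 39 remainder 1
39 ÷ 2 = 19 remainder 1
19 ÷ 2 = 9 remainder 1
9 ÷ 2 = 4 remainder 1
4 ÷ 2 = 2 remainder 0
2 ÷ 2 = 1 remainder 0
1 ÷ 2 = 0 remainder 1
Reading remainders bottom-up:
= 1001111110101100


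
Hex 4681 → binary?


Each hex digit → 4 binary bits:
  4 = 0100
  6 = 0110
  8 = 1000
  1 = 0001
Concatenate: 0100 0110 1000 0001
= 0100011010000001


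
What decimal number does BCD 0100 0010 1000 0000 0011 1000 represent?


Each 4-bit group → digit:
  0100 → 4
  0010 → 2
  1000 → 8
  0000 → 0
  0011 → 3
  1000 → 8
= 428038


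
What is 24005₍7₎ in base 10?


Positional values (base 7):
  5 × 7^0 = 5 × 1 = 5
  0 × 7^1 = 0 × 7 = 0
  0 × 7^2 = 0 × 49 = 0
  4 × 7^3 = 4 × 343 = 1372
  2 × 7^4 = 2 × 2401 = 4802
Sum = 5 + 0 + 0 + 1372 + 4802
= 6179


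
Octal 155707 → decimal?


Positional values:
Position 0: 7 × 8^0 = 7
Position 1: 0 × 8^1 = 0
Position 2: 7 × 8^2 = 448
Position 3: 5 × 8^3 = 2560
Position 4: 5 × 8^4 = 20480
Position 5: 1 × 8^5 = 32768
Sum = 7 + 0 + 448 + 2560 + 20480 + 32768
= 56263


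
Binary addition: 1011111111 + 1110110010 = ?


Align and add column by column (LSB to MSB, carry propagating):
  01011111111
+ 01110110010
  -----------
  col 0: 1 + 0 + 0 (carry in) = 1 → bit 1, carry out 0
  col 1: 1 + 1 + 0 (carry in) = 2 → bit 0, carry out 1
  col 2: 1 + 0 + 1 (carry in) = 2 → bit 0, carry out 1
  col 3: 1 + 0 + 1 (carry in) = 2 → bit 0, carry out 1
  col 4: 1 + 1 + 1 (carry in) = 3 → bit 1, carry out 1
  col 5: 1 + 1 + 1 (carry in) = 3 → bit 1, carry out 1
  col 6: 1 + 0 + 1 (carry in) = 2 → bit 0, carry out 1
  col 7: 1 + 1 + 1 (carry in) = 3 → bit 1, carry out 1
  col 8: 0 + 1 + 1 (carry in) = 2 → bit 0, carry out 1
  col 9: 1 + 1 + 1 (carry in) = 3 → bit 1, carry out 1
  col 10: 0 + 0 + 1 (carry in) = 1 → bit 1, carry out 0
Reading bits MSB→LSB: 11010110001
Strip leading zeros: 11010110001
= 11010110001


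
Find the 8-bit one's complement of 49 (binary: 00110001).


Original: 00110001
Invert all bits:
  bit 0: 0 → 1
  bit 1: 0 → 1
  bit 2: 1 → 0
  bit 3: 1 → 0
  bit 4: 0 → 1
  bit 5: 0 → 1
  bit 6: 0 → 1
  bit 7: 1 → 0
= 11001110


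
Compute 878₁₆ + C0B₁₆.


Align and add column by column (LSB to MSB, each column mod 16 with carry):
  0878
+ 0C0B
  ----
  col 0: 8(8) + B(11) + 0 (carry in) = 19 → 3(3), carry out 1
  col 1: 7(7) + 0(0) + 1 (carry in) = 8 → 8(8), carry out 0
  col 2: 8(8) + C(12) + 0 (carry in) = 20 → 4(4), carry out 1
  col 3: 0(0) + 0(0) + 1 (carry in) = 1 → 1(1), carry out 0
Reading digits MSB→LSB: 1483
Strip leading zeros: 1483
= 0x1483


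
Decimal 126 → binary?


Divide by 2 repeatedly:
126 ÷ 2 = 63 remainder 0
63 ÷ 2 = 31 remainder 1
31 ÷ 2 = 15 remainder 1
15 ÷ 2 = 7 remainder 1
7 ÷ 2 = 3 remainder 1
3 ÷ 2 = 1 remainder 1
1 ÷ 2 = 0 remainder 1
Reading remainders bottom-up:
= 1111110


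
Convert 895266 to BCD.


Each digit → 4-bit binary:
  8 → 1000
  9 → 1001
  5 → 0101
  2 → 0010
  6 → 0110
  6 → 0110
= 1000 1001 0101 0010 0110 0110


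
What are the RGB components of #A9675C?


Hex: #A9675C
R = A9₁₆ = 169
G = 67₁₆ = 103
B = 5C₁₆ = 92
= RGB(169, 103, 92)


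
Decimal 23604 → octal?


Divide by 8 repeatedly:
23604 ÷ 8 = 2950 remainder 4
2950 ÷ 8 = 368 remainder 6
368 ÷ 8 = 46 remainder 0
46 ÷ 8 = 5 remainder 6
5 ÷ 8 = 0 remainder 5
Reading remainders bottom-up:
= 0o56064


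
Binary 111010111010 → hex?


Group into 4-bit nibbles: 111010111010
  1110 = E
  1011 = B
  1010 = A
= 0xEBA


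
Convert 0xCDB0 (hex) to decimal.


Positional values:
Position 0: 0 × 16^0 = 0 × 1 = 0
Position 1: B × 16^1 = 11 × 16 = 176
Position 2: D × 16^2 = 13 × 256 = 3328
Position 3: C × 16^3 = 12 × 4096 = 49152
Sum = 0 + 176 + 3328 + 49152
= 52656


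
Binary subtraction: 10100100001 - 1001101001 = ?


Align and subtract column by column (LSB to MSB, borrowing when needed):
  10100100001
- 01001101001
  -----------
  col 0: (1 - 0 borrow-in) - 1 → 1 - 1 = 0, borrow out 0
  col 1: (0 - 0 borrow-in) - 0 → 0 - 0 = 0, borrow out 0
  col 2: (0 - 0 borrow-in) - 0 → 0 - 0 = 0, borrow out 0
  col 3: (0 - 0 borrow-in) - 1 → borrow from next column: (0+2) - 1 = 1, borrow out 1
  col 4: (0 - 1 borrow-in) - 0 → borrow from next column: (-1+2) - 0 = 1, borrow out 1
  col 5: (1 - 1 borrow-in) - 1 → borrow from next column: (0+2) - 1 = 1, borrow out 1
  col 6: (0 - 1 borrow-in) - 1 → borrow from next column: (-1+2) - 1 = 0, borrow out 1
  col 7: (0 - 1 borrow-in) - 0 → borrow from next column: (-1+2) - 0 = 1, borrow out 1
  col 8: (1 - 1 borrow-in) - 0 → 0 - 0 = 0, borrow out 0
  col 9: (0 - 0 borrow-in) - 1 → borrow from next column: (0+2) - 1 = 1, borrow out 1
  col 10: (1 - 1 borrow-in) - 0 → 0 - 0 = 0, borrow out 0
Reading bits MSB→LSB: 01010111000
Strip leading zeros: 1010111000
= 1010111000


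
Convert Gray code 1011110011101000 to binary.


Gray code: 1011110011101000
MSB stays the same: 1
Each subsequent bit = prev_binary XOR current_gray:
  B[1] = 1 XOR 0 = 1
  B[2] = 1 XOR 1 = 0
  B[3] = 0 XOR 1 = 1
  B[4] = 1 XOR 1 = 0
  B[5] = 0 XOR 1 = 1
  B[6] = 1 XOR 0 = 1
  B[7] = 1 XOR 0 = 1
  B[8] = 1 XOR 1 = 0
  B[9] = 0 XOR 1 = 1
  B[10] = 1 XOR 1 = 0
  B[11] = 0 XOR 0 = 0
  B[12] = 0 XOR 1 = 1
  B[13] = 1 XOR 0 = 1
  B[14] = 1 XOR 0 = 1
  B[15] = 1 XOR 0 = 1
= 1101011101001111 (55119 decimal)


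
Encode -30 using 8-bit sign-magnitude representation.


Sign bit: 1 (negative)
Magnitude: 30 = 0011110
= 10011110


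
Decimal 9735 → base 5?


Divide by 5 repeatedly:
9735 ÷ 5 = 1947 remainder 0
1947 ÷ 5 = 389 remainder 2
389 ÷ 5 = 77 remainder 4
77 ÷ 5 = 15 remainder 2
15 ÷ 5 = 3 remainder 0
3 ÷ 5 = 0 remainder 3
Reading remainders bottom-up:
= 302420


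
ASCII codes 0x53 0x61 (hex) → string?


Codes (hex): 0x53 0x61
Per-code ASCII lookup:
  0x53 = 83  (range 65-90: uppercase, 83 - 65 = 18) → 'S'
  0x61 = 97  (range 97-122: lowercase, 97 - 97 = 0) → 'a'
= 'Sa'


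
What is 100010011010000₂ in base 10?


Positional values:
Bit 4: 1 × 2^4 = 16
Bit 6: 1 × 2^6 = 64
Bit 7: 1 × 2^7 = 128
Bit 10: 1 × 2^10 = 1024
Bit 14: 1 × 2^14 = 16384
Sum = 16 + 64 + 128 + 1024 + 16384
= 17616


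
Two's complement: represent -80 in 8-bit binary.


Original: 01010000
Step 1 - Invert all bits: 10101111
Step 2 - Add 1: 10101111 + 1
= 10110000 (represents -80)


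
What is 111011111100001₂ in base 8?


Group into 3-bit groups: 111011111100001
  111 = 7
  011 = 3
  111 = 7
  100 = 4
  001 = 1
= 0o73741


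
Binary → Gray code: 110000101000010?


Binary: 110000101000010
Gray code: G = B XOR (B >> 1)
B >> 1 = 011000010100001
110000101000010 XOR 011000010100001:
  1 XOR 0 = 1
  1 XOR 1 = 0
  0 XOR 1 = 1
  0 XOR 0 = 0
  0 XOR 0 = 0
  0 XOR 0 = 0
  1 XOR 0 = 1
  0 XOR 1 = 1
  1 XOR 0 = 1
  0 XOR 1 = 1
  0 XOR 0 = 0
  0 XOR 0 = 0
  0 XOR 0 = 0
  1 XOR 0 = 1
  0 XOR 1 = 1
= 101000111100011


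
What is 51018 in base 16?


Divide by 16 repeatedly:
51018 ÷ 16 = 3188 remainder 10 (A)
3188 ÷ 16 = 199 remainder 4 (4)
199 ÷ 16 = 12 remainder 7 (7)
12 ÷ 16 = 0 remainder 12 (C)
Reading remainders bottom-up:
= 0xC74A


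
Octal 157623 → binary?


Each octal digit → 3 binary bits:
  1 = 001
  5 = 101
  7 = 111
  6 = 110
  2 = 010
  3 = 011
Concatenate: 001 101 111 110 010 011
= 001101111110010011


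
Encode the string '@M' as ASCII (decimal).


String: '@M'  (2 characters)
Per-character ASCII lookup:
  '@': special character: '@' = 64
  'M': uppercase starts at 65: 'M' = 65 + 12 = 77
= 64 77


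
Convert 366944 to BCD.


Each digit → 4-bit binary:
  3 → 0011
  6 → 0110
  6 → 0110
  9 → 1001
  4 → 0100
  4 → 0100
= 0011 0110 0110 1001 0100 0100


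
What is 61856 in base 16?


Divide by 16 repeatedly:
61856 ÷ 16 = 3866 remainder 0 (0)
3866 ÷ 16 = 241 remainder 10 (A)
241 ÷ 16 = 15 remainder 1 (1)
15 ÷ 16 = 0 remainder 15 (F)
Reading remainders bottom-up:
= 0xF1A0


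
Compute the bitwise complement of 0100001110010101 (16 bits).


Original: 0100001110010101
Invert all bits:
  bit 0: 0 → 1
  bit 1: 1 → 0
  bit 2: 0 → 1
  bit 3: 0 → 1
  bit 4: 0 → 1
  bit 5: 0 → 1
  bit 6: 1 → 0
  bit 7: 1 → 0
  bit 8: 1 → 0
  bit 9: 0 → 1
  bit 10: 0 → 1
  bit 11: 1 → 0
  bit 12: 0 → 1
  bit 13: 1 → 0
  bit 14: 0 → 1
  bit 15: 1 → 0
= 1011110001101010


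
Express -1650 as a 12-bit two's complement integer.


Original: 011001110010
Step 1 - Invert all bits: 100110001101
Step 2 - Add 1: 100110001101 + 1
= 100110001110 (represents -1650)


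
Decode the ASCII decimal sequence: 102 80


Codes (decimal): 102 80
Per-code ASCII lookup:
  102  (range 97-122: lowercase, 102 - 97 = 5) → 'f'
  80  (range 65-90: uppercase, 80 - 65 = 15) → 'P'
= 'fP'


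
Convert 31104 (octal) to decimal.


Positional values:
Position 0: 4 × 8^0 = 4
Position 1: 0 × 8^1 = 0
Position 2: 1 × 8^2 = 64
Position 3: 1 × 8^3 = 512
Position 4: 3 × 8^4 = 12288
Sum = 4 + 0 + 64 + 512 + 12288
= 12868


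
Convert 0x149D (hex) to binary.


Each hex digit → 4 binary bits:
  1 = 0001
  4 = 0100
  9 = 1001
  D = 1101
Concatenate: 0001 0100 1001 1101
= 0001010010011101


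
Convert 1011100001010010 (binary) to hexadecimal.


Group into 4-bit nibbles: 1011100001010010
  1011 = B
  1000 = 8
  0101 = 5
  0010 = 2
= 0xB852


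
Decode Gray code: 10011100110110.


Gray code: 10011100110110
MSB stays the same: 1
Each subsequent bit = prev_binary XOR current_gray:
  B[1] = 1 XOR 0 = 1
  B[2] = 1 XOR 0 = 1
  B[3] = 1 XOR 1 = 0
  B[4] = 0 XOR 1 = 1
  B[5] = 1 XOR 1 = 0
  B[6] = 0 XOR 0 = 0
  B[7] = 0 XOR 0 = 0
  B[8] = 0 XOR 1 = 1
  B[9] = 1 XOR 1 = 0
  B[10] = 0 XOR 0 = 0
  B[11] = 0 XOR 1 = 1
  B[12] = 1 XOR 1 = 0
  B[13] = 0 XOR 0 = 0
= 11101000100100 (14884 decimal)


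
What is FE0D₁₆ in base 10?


Positional values:
Position 0: D × 16^0 = 13 × 1 = 13
Position 1: 0 × 16^1 = 0 × 16 = 0
Position 2: E × 16^2 = 14 × 256 = 3584
Position 3: F × 16^3 = 15 × 4096 = 61440
Sum = 13 + 0 + 3584 + 61440
= 65037


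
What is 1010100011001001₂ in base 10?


Positional values:
Bit 0: 1 × 2^0 = 1
Bit 3: 1 × 2^3 = 8
Bit 6: 1 × 2^6 = 64
Bit 7: 1 × 2^7 = 128
Bit 11: 1 × 2^11 = 2048
Bit 13: 1 × 2^13 = 8192
Bit 15: 1 × 2^15 = 32768
Sum = 1 + 8 + 64 + 128 + 2048 + 8192 + 32768
= 43209


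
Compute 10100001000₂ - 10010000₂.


Align and subtract column by column (LSB to MSB, borrowing when needed):
  10100001000
- 00010010000
  -----------
  col 0: (0 - 0 borrow-in) - 0 → 0 - 0 = 0, borrow out 0
  col 1: (0 - 0 borrow-in) - 0 → 0 - 0 = 0, borrow out 0
  col 2: (0 - 0 borrow-in) - 0 → 0 - 0 = 0, borrow out 0
  col 3: (1 - 0 borrow-in) - 0 → 1 - 0 = 1, borrow out 0
  col 4: (0 - 0 borrow-in) - 1 → borrow from next column: (0+2) - 1 = 1, borrow out 1
  col 5: (0 - 1 borrow-in) - 0 → borrow from next column: (-1+2) - 0 = 1, borrow out 1
  col 6: (0 - 1 borrow-in) - 0 → borrow from next column: (-1+2) - 0 = 1, borrow out 1
  col 7: (0 - 1 borrow-in) - 1 → borrow from next column: (-1+2) - 1 = 0, borrow out 1
  col 8: (1 - 1 borrow-in) - 0 → 0 - 0 = 0, borrow out 0
  col 9: (0 - 0 borrow-in) - 0 → 0 - 0 = 0, borrow out 0
  col 10: (1 - 0 borrow-in) - 0 → 1 - 0 = 1, borrow out 0
Reading bits MSB→LSB: 10001111000
Strip leading zeros: 10001111000
= 10001111000


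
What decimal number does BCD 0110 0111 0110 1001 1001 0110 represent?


Each 4-bit group → digit:
  0110 → 6
  0111 → 7
  0110 → 6
  1001 → 9
  1001 → 9
  0110 → 6
= 676996


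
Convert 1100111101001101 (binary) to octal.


Group into 3-bit groups: 001100111101001101
  001 = 1
  100 = 4
  111 = 7
  101 = 5
  001 = 1
  101 = 5
= 0o147515


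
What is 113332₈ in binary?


Each octal digit → 3 binary bits:
  1 = 001
  1 = 001
  3 = 011
  3 = 011
  3 = 011
  2 = 010
Concatenate: 001 001 011 011 011 010
= 001001011011011010


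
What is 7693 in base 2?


Divide by 2 repeatedly:
7693 ÷ 2 = 3846 remainder 1
3846 ÷ 2 = 1923 remainder 0
1923 ÷ 2 = 961 remainder 1
961 ÷ 2 = 480 remainder 1
480 ÷ 2 = 240 remainder 0
240 ÷ 2 = 120 remainder 0
120 ÷ 2 = 60 remainder 0
60 ÷ 2 = 30 remainder 0
30 ÷ 2 = 15 remainder 0
15 ÷ 2 = 7 remainder 1
7 ÷ 2 = 3 remainder 1
3 ÷ 2 = 1 remainder 1
1 ÷ 2 = 0 remainder 1
Reading remainders bottom-up:
= 1111000001101


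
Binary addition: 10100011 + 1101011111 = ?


Align and add column by column (LSB to MSB, carry propagating):
  00010100011
+ 01101011111
  -----------
  col 0: 1 + 1 + 0 (carry in) = 2 → bit 0, carry out 1
  col 1: 1 + 1 + 1 (carry in) = 3 → bit 1, carry out 1
  col 2: 0 + 1 + 1 (carry in) = 2 → bit 0, carry out 1
  col 3: 0 + 1 + 1 (carry in) = 2 → bit 0, carry out 1
  col 4: 0 + 1 + 1 (carry in) = 2 → bit 0, carry out 1
  col 5: 1 + 0 + 1 (carry in) = 2 → bit 0, carry out 1
  col 6: 0 + 1 + 1 (carry in) = 2 → bit 0, carry out 1
  col 7: 1 + 0 + 1 (carry in) = 2 → bit 0, carry out 1
  col 8: 0 + 1 + 1 (carry in) = 2 → bit 0, carry out 1
  col 9: 0 + 1 + 1 (carry in) = 2 → bit 0, carry out 1
  col 10: 0 + 0 + 1 (carry in) = 1 → bit 1, carry out 0
Reading bits MSB→LSB: 10000000010
Strip leading zeros: 10000000010
= 10000000010


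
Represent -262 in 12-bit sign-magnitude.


Sign bit: 1 (negative)
Magnitude: 262 = 00100000110
= 100100000110


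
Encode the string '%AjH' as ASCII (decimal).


String: '%AjH'  (4 characters)
Per-character ASCII lookup:
  '%': special character: '%' = 37
  'A': uppercase starts at 65: 'A' = 65 + 0 = 65
  'j': lowercase starts at 97: 'j' = 97 + 9 = 106
  'H': uppercase starts at 65: 'H' = 65 + 7 = 72
= 37 65 106 72


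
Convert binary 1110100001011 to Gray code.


Binary: 1110100001011
Gray code: G = B XOR (B >> 1)
B >> 1 = 0111010000101
1110100001011 XOR 0111010000101:
  1 XOR 0 = 1
  1 XOR 1 = 0
  1 XOR 1 = 0
  0 XOR 1 = 1
  1 XOR 0 = 1
  0 XOR 1 = 1
  0 XOR 0 = 0
  0 XOR 0 = 0
  0 XOR 0 = 0
  1 XOR 0 = 1
  0 XOR 1 = 1
  1 XOR 0 = 1
  1 XOR 1 = 0
= 1001110001110


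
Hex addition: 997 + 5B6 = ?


Align and add column by column (LSB to MSB, each column mod 16 with carry):
  0997
+ 05B6
  ----
  col 0: 7(7) + 6(6) + 0 (carry in) = 13 → D(13), carry out 0
  col 1: 9(9) + B(11) + 0 (carry in) = 20 → 4(4), carry out 1
  col 2: 9(9) + 5(5) + 1 (carry in) = 15 → F(15), carry out 0
  col 3: 0(0) + 0(0) + 0 (carry in) = 0 → 0(0), carry out 0
Reading digits MSB→LSB: 0F4D
Strip leading zeros: F4D
= 0xF4D


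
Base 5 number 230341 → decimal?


Positional values (base 5):
  1 × 5^0 = 1 × 1 = 1
  4 × 5^1 = 4 × 5 = 20
  3 × 5^2 = 3 × 25 = 75
  0 × 5^3 = 0 × 125 = 0
  3 × 5^4 = 3 × 625 = 1875
  2 × 5^5 = 2 × 3125 = 6250
Sum = 1 + 20 + 75 + 0 + 1875 + 6250
= 8221


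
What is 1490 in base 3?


Divide by 3 repeatedly:
1490 ÷ 3 = 496 remainder 2
496 ÷ 3 = 165 remainder 1
165 ÷ 3 = 55 remainder 0
55 ÷ 3 = 18 remainder 1
18 ÷ 3 = 6 remainder 0
6 ÷ 3 = 2 remainder 0
2 ÷ 3 = 0 remainder 2
Reading remainders bottom-up:
= 2001012


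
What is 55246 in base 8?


Divide by 8 repeatedly:
55246 ÷ 8 = 6905 remainder 6
6905 ÷ 8 = 863 remainder 1
863 ÷ 8 = 107 remainder 7
107 ÷ 8 = 13 remainder 3
13 ÷ 8 = 1 remainder 5
1 ÷ 8 = 0 remainder 1
Reading remainders bottom-up:
= 0o153716


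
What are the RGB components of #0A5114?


Hex: #0A5114
R = 0A₁₆ = 10
G = 51₁₆ = 81
B = 14₁₆ = 20
= RGB(10, 81, 20)


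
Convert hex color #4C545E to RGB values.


Hex: #4C545E
R = 4C₁₆ = 76
G = 54₁₆ = 84
B = 5E₁₆ = 94
= RGB(76, 84, 94)


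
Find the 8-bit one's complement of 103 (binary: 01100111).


Original: 01100111
Invert all bits:
  bit 0: 0 → 1
  bit 1: 1 → 0
  bit 2: 1 → 0
  bit 3: 0 → 1
  bit 4: 0 → 1
  bit 5: 1 → 0
  bit 6: 1 → 0
  bit 7: 1 → 0
= 10011000


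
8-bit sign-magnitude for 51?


Sign bit: 0 (positive)
Magnitude: 51 = 0110011
= 00110011


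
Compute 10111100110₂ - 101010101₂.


Align and subtract column by column (LSB to MSB, borrowing when needed):
  10111100110
- 00101010101
  -----------
  col 0: (0 - 0 borrow-in) - 1 → borrow from next column: (0+2) - 1 = 1, borrow out 1
  col 1: (1 - 1 borrow-in) - 0 → 0 - 0 = 0, borrow out 0
  col 2: (1 - 0 borrow-in) - 1 → 1 - 1 = 0, borrow out 0
  col 3: (0 - 0 borrow-in) - 0 → 0 - 0 = 0, borrow out 0
  col 4: (0 - 0 borrow-in) - 1 → borrow from next column: (0+2) - 1 = 1, borrow out 1
  col 5: (1 - 1 borrow-in) - 0 → 0 - 0 = 0, borrow out 0
  col 6: (1 - 0 borrow-in) - 1 → 1 - 1 = 0, borrow out 0
  col 7: (1 - 0 borrow-in) - 0 → 1 - 0 = 1, borrow out 0
  col 8: (1 - 0 borrow-in) - 1 → 1 - 1 = 0, borrow out 0
  col 9: (0 - 0 borrow-in) - 0 → 0 - 0 = 0, borrow out 0
  col 10: (1 - 0 borrow-in) - 0 → 1 - 0 = 1, borrow out 0
Reading bits MSB→LSB: 10010010001
Strip leading zeros: 10010010001
= 10010010001


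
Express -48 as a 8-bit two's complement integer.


Original: 00110000
Step 1 - Invert all bits: 11001111
Step 2 - Add 1: 11001111 + 1
= 11010000 (represents -48)


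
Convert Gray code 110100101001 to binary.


Gray code: 110100101001
MSB stays the same: 1
Each subsequent bit = prev_binary XOR current_gray:
  B[1] = 1 XOR 1 = 0
  B[2] = 0 XOR 0 = 0
  B[3] = 0 XOR 1 = 1
  B[4] = 1 XOR 0 = 1
  B[5] = 1 XOR 0 = 1
  B[6] = 1 XOR 1 = 0
  B[7] = 0 XOR 0 = 0
  B[8] = 0 XOR 1 = 1
  B[9] = 1 XOR 0 = 1
  B[10] = 1 XOR 0 = 1
  B[11] = 1 XOR 1 = 0
= 100111001110 (2510 decimal)
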